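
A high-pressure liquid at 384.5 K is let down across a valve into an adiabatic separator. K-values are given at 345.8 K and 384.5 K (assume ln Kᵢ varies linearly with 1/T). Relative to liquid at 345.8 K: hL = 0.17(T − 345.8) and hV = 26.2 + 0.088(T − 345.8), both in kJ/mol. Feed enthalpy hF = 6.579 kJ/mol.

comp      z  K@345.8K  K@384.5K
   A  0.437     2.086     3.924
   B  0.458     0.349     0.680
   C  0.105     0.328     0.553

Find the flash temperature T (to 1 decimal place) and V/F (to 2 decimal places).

T = 349.3 K, V/F = 0.23

Adiabatic flash: solve Rachford–Rice at each trial T, then check hF = ψ·hV(T) + (1−ψ)·hL(T).
  T = 345.8 K: K = (2.086, 0.349, 0.328), RR gives ψ = 0.149, H_out = 3.899 kJ/mol
  T = 384.5 K: K = (3.924, 0.680, 0.553), RR gives ψ = 1.000, H_out = 29.606 kJ/mol
  T = 365.1 K: K = (2.907, 0.495, 0.432), RR gives ψ = 0.550, H_out = 16.822 kJ/mol
  T = 355.5 K: K = (2.476, 0.418, 0.378), RR gives ψ = 0.360, H_out = 10.791 kJ/mol
  T = 350.6 K: K = (2.273, 0.382, 0.352), RR gives ψ = 0.259, H_out = 7.492 kJ/mol
  T = 348.2 K: K = (2.178, 0.365, 0.340), RR gives ψ = 0.206, H_out = 5.754 kJ/mol
Linear interpolation between T = 348.2 (H_out = 5.754) and T = 350.6 (H_out = 7.492) on hF = 6.579 gives T ≈ 349.3 K, at which ψ = 0.23.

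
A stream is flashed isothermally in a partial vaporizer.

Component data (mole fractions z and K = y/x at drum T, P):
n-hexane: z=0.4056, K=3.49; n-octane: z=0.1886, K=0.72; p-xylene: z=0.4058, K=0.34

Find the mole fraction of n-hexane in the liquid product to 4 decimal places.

Let ψ = V/F and solve Σ zᵢ(Kᵢ−1)/(1+ψ(Kᵢ−1)) = 0.
Check two-phase: ΣzᵢKᵢ = 1.6893 > 1 and Σzᵢ/Kᵢ = 1.5717 > 1, so g(0) = 0.6893 > 0 and g(1) = -0.5717 < 0.
Newton–Raphson from ψ = 0.4:
  ψ = 0.4000: g = 0.08262, g' = -0.9763 → ψ = 0.4846
  ψ = 0.4846: g = 0.00279, g' = -0.9183 → ψ = 0.4877
Converged at ψ = 0.4877.
Compositions from xᵢ = zᵢ/(1+ψ(Kᵢ−1)), yᵢ = Kᵢxᵢ:
  n-hexane: x = 0.1832, y = 0.6393
  n-octane: x = 0.2184, y = 0.1573
  p-xylene: x = 0.5984, y = 0.2035

x_n-hexane = 0.1832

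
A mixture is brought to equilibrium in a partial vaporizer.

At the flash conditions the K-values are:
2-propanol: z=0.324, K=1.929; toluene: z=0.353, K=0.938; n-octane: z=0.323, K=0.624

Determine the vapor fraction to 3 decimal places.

ψ = 0.672

Newton iteration, ψ⁰ = 0.55:
  ψ = 0.550: g = 0.0234, g' = -0.197 → ψ = 0.669
  ψ = 0.669: g = 0.0005, g' = -0.189 → ψ = 0.672
Converged at ψ = 0.672.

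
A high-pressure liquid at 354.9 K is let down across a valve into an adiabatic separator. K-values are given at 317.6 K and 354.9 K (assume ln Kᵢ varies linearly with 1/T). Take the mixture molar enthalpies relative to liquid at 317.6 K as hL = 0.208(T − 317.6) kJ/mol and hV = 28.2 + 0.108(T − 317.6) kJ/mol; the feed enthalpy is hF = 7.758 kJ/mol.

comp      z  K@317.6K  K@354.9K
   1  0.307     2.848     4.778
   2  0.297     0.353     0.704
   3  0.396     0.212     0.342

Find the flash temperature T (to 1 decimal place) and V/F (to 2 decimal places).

T = 331.0 K, V/F = 0.19

Adiabatic flash: solve Rachford–Rice at each trial T, then check hF = ψ·hV(T) + (1−ψ)·hL(T).
  T = 317.6 K: K = (2.848, 0.353, 0.212), RR gives ψ = 0.047, H_out = 1.320 kJ/mol
  T = 354.9 K: K = (4.778, 0.704, 0.342), RR gives ψ = 0.408, H_out = 17.747 kJ/mol
  T = 336.2 K: K = (3.740, 0.508, 0.273), RR gives ψ = 0.234, H_out = 10.036 kJ/mol
  T = 326.9 K: K = (3.276, 0.426, 0.241), RR gives ψ = 0.146, H_out = 5.924 kJ/mol
  T = 331.5 K: K = (3.501, 0.465, 0.257), RR gives ψ = 0.191, H_out = 8.001 kJ/mol
  T = 329.2 K: K = (3.387, 0.445, 0.249), RR gives ψ = 0.169, H_out = 6.975 kJ/mol
Linear interpolation between T = 329.2 (H_out = 6.975) and T = 331.5 (H_out = 8.001) on hF = 7.758 gives T ≈ 331.0 K, at which ψ = 0.19.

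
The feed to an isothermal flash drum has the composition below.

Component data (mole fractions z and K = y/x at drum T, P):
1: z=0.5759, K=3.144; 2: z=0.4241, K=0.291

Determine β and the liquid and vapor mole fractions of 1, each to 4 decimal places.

β = 0.6145, x_1 = 0.2485, y_1 = 0.7813

Newton iteration, β⁰ = 0.5:
  β = 0.5000: g = 0.13009, g' = -1.1283 → β = 0.6153
  β = 0.6153: g = -0.00098, g' = -1.1630 → β = 0.6145
Converged at β = 0.6145.
Compositions from xᵢ = zᵢ/(1+β(Kᵢ−1)), yᵢ = Kᵢxᵢ:
  1: x = 0.2485, y = 0.7813
  2: x = 0.7515, y = 0.2187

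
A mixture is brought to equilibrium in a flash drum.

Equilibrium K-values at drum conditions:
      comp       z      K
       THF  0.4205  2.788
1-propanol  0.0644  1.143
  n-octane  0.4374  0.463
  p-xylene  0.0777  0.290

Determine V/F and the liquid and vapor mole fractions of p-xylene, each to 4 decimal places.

Newton iteration, V/F⁰ = 0.5:
  V/F = 0.5000: g = -0.00107, g' = -0.7058 → V/F = 0.4985
Converged at V/F = 0.4985.
Compositions from xᵢ = zᵢ/(1+V/F(Kᵢ−1)), yᵢ = Kᵢxᵢ:
  THF: x = 0.2223, y = 0.6199
  1-propanol: x = 0.0601, y = 0.0687
  n-octane: x = 0.5973, y = 0.2765
  p-xylene: x = 0.1203, y = 0.0349

V/F = 0.4985, x_p-xylene = 0.1203, y_p-xylene = 0.0349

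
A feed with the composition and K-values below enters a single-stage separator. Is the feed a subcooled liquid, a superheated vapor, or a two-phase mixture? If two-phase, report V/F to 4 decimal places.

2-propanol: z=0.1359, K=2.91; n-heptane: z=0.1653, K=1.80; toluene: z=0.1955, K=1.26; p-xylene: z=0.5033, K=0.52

ΣzᵢKᵢ = 1.2011; Σzᵢ/Kᵢ = 1.2616.
Both exceed 1, so a two-phase solution exists.
Material balance + equilibrium reduce to Σ zᵢ(Kᵢ−1)/(1+ψ(Kᵢ−1)) = 0.
Newton–Raphson from ψ = 0.5:
  ψ = 0.5000: g = -0.04566, g' = -0.3948 → ψ = 0.3843
  ψ = 0.3843: g = 0.00081, g' = -0.4120 → ψ = 0.3863
Converged at ψ = 0.3863.

two-phase, V/F = 0.3863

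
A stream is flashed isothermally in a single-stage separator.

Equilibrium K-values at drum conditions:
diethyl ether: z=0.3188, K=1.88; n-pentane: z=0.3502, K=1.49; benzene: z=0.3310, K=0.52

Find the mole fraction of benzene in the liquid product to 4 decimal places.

Newton iteration, ψ⁰ = 0.69:
  ψ = 0.6900: g = 0.06523, g' = -0.3130 → ψ = 0.8984
  ψ = 0.8984: g = -0.00352, g' = -0.3533 → ψ = 0.8884
Converged at ψ = 0.8884.
Compositions from xᵢ = zᵢ/(1+ψ(Kᵢ−1)), yᵢ = Kᵢxᵢ:
  diethyl ether: x = 0.1789, y = 0.3364
  n-pentane: x = 0.2440, y = 0.3635
  benzene: x = 0.5771, y = 0.3001

x_benzene = 0.5771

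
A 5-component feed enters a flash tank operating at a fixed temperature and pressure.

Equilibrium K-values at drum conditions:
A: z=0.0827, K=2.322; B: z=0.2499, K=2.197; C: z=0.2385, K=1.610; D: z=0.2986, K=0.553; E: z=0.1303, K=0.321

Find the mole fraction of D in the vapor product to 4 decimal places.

y_D = 0.2284

Rachford–Rice: g(ψ) = Σ zᵢ(Kᵢ−1)/(1+ψ(Kᵢ−1)) = 0.
g(0) = ΣzᵢKᵢ − 1 = 0.3320 and g(1) = 1 − Σzᵢ/Kᵢ = -0.2434, so a root lies in (0, 1).
Iterate (Newton) starting at ψ = 0.4:
  ψ = 0.4000: g = 0.10674, g' = -0.4846 → ψ = 0.6203
  ψ = 0.6203: g = -0.00023, g' = -0.5018 → ψ = 0.6198
Converged at ψ = 0.6198.
Compositions from xᵢ = zᵢ/(1+ψ(Kᵢ−1)), yᵢ = Kᵢxᵢ:
  A: x = 0.0455, y = 0.1055
  B: x = 0.1435, y = 0.3152
  C: x = 0.1731, y = 0.2786
  D: x = 0.4130, y = 0.2284
  E: x = 0.2250, y = 0.0722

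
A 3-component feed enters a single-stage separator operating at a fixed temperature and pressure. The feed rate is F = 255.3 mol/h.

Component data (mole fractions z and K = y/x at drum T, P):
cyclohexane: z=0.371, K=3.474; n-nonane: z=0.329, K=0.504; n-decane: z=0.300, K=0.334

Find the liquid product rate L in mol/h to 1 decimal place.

Let ψ = V/F and solve Σ zᵢ(Kᵢ−1)/(1+ψ(Kᵢ−1)) = 0.
Check two-phase: ΣzᵢKᵢ = 1.555 > 1 and Σzᵢ/Kᵢ = 1.658 > 1, so g(0) = 0.555 > 0 and g(1) = -0.658 < 0.
Newton–Raphson from ψ = 0.53:
  ψ = 0.530: g = -0.1331, g' = -0.892 → ψ = 0.381
  ψ = 0.381: g = 0.0037, g' = -0.964 → ψ = 0.385
Converged at ψ = 0.385.
Then V = ψ·F = 0.3847·255.3 = 98.2 mol/h and L = F − V = 157.1 mol/h.

L = 157.1 mol/h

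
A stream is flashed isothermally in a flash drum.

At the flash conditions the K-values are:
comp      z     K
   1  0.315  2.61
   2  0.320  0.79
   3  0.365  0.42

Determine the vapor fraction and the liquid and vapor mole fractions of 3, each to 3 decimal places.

ψ = 0.325, x_3 = 0.450, y_3 = 0.189

Let ψ = V/F and solve Σ zᵢ(Kᵢ−1)/(1+ψ(Kᵢ−1)) = 0.
g(0) = ΣzᵢKᵢ − 1 = 0.228 and g(1) = 1 − Σzᵢ/Kᵢ = -0.395, so a root lies in (0, 1).
Iterate (Newton) starting at ψ = 0.5:
  ψ = 0.500: g = -0.0923, g' = -0.512 → ψ = 0.320
  ψ = 0.320: g = 0.0029, g' = -0.557 → ψ = 0.325
Converged at ψ = 0.325.
Compositions from xᵢ = zᵢ/(1+ψ(Kᵢ−1)), yᵢ = Kᵢxᵢ:
  1: x = 0.207, y = 0.540
  2: x = 0.343, y = 0.271
  3: x = 0.450, y = 0.189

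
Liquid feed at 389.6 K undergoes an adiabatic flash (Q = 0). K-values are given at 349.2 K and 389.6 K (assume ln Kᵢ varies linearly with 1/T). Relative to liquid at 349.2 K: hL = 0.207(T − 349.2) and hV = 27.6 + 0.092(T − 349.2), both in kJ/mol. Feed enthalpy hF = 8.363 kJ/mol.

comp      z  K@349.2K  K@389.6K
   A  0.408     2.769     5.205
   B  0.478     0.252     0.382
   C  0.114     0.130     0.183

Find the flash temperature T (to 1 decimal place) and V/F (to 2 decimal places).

Adiabatic flash: solve Rachford–Rice at each trial T, then check hF = ψ·hV(T) + (1−ψ)·hL(T).
  T = 349.2 K: K = (2.769, 0.252, 0.130), RR gives ψ = 0.194, H_out = 5.350 kJ/mol
  T = 389.6 K: K = (5.205, 0.382, 0.183), RR gives ψ = 0.476, H_out = 19.300 kJ/mol
  T = 369.4 K: K = (3.862, 0.314, 0.156), RR gives ψ = 0.361, H_out = 13.305 kJ/mol
  T = 359.3 K: K = (3.286, 0.282, 0.143), RR gives ψ = 0.288, H_out = 9.704 kJ/mol
  T = 354.2 K: K = (3.017, 0.267, 0.136), RR gives ψ = 0.244, H_out = 7.627 kJ/mol
  T = 356.8 K: K = (3.152, 0.274, 0.139), RR gives ψ = 0.267, H_out = 8.713 kJ/mol
  T = 355.5 K: K = (3.084, 0.271, 0.138), RR gives ψ = 0.256, H_out = 8.177 kJ/mol
  T = 356.1 K: K = (3.116, 0.272, 0.139), RR gives ψ = 0.261, H_out = 8.426 kJ/mol
Linear interpolation between T = 355.5 (H_out = 8.177) and T = 356.1 (H_out = 8.426) on hF = 8.363 gives T ≈ 355.9 K, at which ψ = 0.26.

T = 355.9 K, V/F = 0.26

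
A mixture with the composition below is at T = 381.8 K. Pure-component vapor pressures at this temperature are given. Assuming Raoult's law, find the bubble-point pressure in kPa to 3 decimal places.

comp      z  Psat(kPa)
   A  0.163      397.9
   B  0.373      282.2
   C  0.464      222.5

Pbub = 273.358 kPa

At the bubble point ψ → 0, so ΣzᵢKᵢ = 1 with Kᵢ = Pᵢˢᵃᵗ/P ⇒ P = ΣzᵢPᵢˢᵃᵗ.
P = 0.163·397.9 + 0.373·282.2 + 0.464·222.5 = 273.358 kPa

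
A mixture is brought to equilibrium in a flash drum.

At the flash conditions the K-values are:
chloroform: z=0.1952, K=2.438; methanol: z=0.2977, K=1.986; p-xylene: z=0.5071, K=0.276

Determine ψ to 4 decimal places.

ψ = 0.2421

Newton–Raphson from ψ = 0.33:
  ψ = 0.3300: g = -0.07056, g' = -0.8093 → ψ = 0.2428
  ψ = 0.2428: g = -0.00056, g' = -0.8015 → ψ = 0.2421
Converged at ψ = 0.2421.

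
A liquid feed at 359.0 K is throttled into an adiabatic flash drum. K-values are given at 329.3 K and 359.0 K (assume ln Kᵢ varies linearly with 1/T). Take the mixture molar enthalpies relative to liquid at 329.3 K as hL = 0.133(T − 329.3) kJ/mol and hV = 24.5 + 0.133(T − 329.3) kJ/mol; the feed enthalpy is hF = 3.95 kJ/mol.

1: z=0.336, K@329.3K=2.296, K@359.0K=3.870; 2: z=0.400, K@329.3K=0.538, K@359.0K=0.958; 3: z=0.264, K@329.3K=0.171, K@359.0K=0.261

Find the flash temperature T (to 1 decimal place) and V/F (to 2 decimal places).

T = 333.7 K, V/F = 0.14

Adiabatic flash: solve Rachford–Rice at each trial T, then check hF = ψ·hV(T) + (1−ψ)·hL(T).
  T = 329.3 K: K = (2.296, 0.538, 0.171), RR gives ψ = 0.039, H_out = 0.960 kJ/mol
  T = 359.0 K: K = (3.870, 0.958, 0.261), RR gives ψ = 0.584, H_out = 18.255 kJ/mol
  T = 344.1 K: K = (3.012, 0.726, 0.213), RR gives ψ = 0.336, H_out = 10.209 kJ/mol
  T = 336.7 K: K = (2.638, 0.627, 0.191), RR gives ψ = 0.198, H_out = 5.843 kJ/mol
  T = 333.0 K: K = (2.463, 0.581, 0.181), RR gives ψ = 0.122, H_out = 3.492 kJ/mol
  T = 334.9 K: K = (2.552, 0.605, 0.186), RR gives ψ = 0.162, H_out = 4.718 kJ/mol
Linear interpolation between T = 333.0 (H_out = 3.492) and T = 334.9 (H_out = 4.718) on hF = 3.95 gives T ≈ 333.7 K, at which ψ = 0.14.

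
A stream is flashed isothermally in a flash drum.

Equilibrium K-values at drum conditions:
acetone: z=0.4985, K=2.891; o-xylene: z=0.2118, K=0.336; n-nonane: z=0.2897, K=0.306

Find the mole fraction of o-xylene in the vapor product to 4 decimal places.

Rachford–Rice: g(ψ) = Σ zᵢ(Kᵢ−1)/(1+ψ(Kᵢ−1)) = 0.
Feasibility: ΣzᵢKᵢ = 1.6010, Σzᵢ/Kᵢ = 1.7495 — both > 1, two phases present.
Newton iteration, ψ⁰ = 0.5:
  ψ = 0.5000: g = -0.03389, g' = -1.0075 → ψ = 0.4664
  ψ = 0.4664: g = -0.00007, g' = -1.0043 → ψ = 0.4663
Converged at ψ = 0.4663.
Compositions from xᵢ = zᵢ/(1+ψ(Kᵢ−1)), yᵢ = Kᵢxᵢ:
  acetone: x = 0.2649, y = 0.7659
  o-xylene: x = 0.3068, y = 0.1031
  n-nonane: x = 0.4283, y = 0.1311

y_o-xylene = 0.1031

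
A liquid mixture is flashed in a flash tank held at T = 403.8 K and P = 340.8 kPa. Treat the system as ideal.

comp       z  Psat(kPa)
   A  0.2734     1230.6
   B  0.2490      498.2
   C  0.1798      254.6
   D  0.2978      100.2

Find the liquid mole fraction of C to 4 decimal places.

Raoult's law: Kᵢ = Pᵢˢᵃᵗ/P = Pᵢˢᵃᵗ/340.8.
  K_A = 1230.6/340.8 = 3.610915, K_B = 498.2/340.8 = 1.461854, K_C = 254.6/340.8 = 0.747066, K_D = 100.2/340.8 = 0.294014
Rachford–Rice: g(β) = Σ zᵢ(Kᵢ−1)/(1+β(Kᵢ−1)) = 0.
Check two-phase: ΣzᵢKᵢ = 1.5731 > 1 and Σzᵢ/Kᵢ = 1.4996 > 1, so g(0) = 0.5731 > 0 and g(1) = -0.4996 < 0.
Newton–Raphson from β = 0.45:
  β = 0.4500: g = 0.06397, g' = -0.7639 → β = 0.5337
  β = 0.5337: g = 0.00055, g' = -0.7571 → β = 0.5345
Converged at β = 0.5345.
Compositions from xᵢ = zᵢ/(1+β(Kᵢ−1)), yᵢ = Kᵢxᵢ:
  A: x = 0.1141, y = 0.4121
  B: x = 0.1997, y = 0.2919
  C: x = 0.2079, y = 0.1553
  D: x = 0.4783, y = 0.1406

x_C = 0.2079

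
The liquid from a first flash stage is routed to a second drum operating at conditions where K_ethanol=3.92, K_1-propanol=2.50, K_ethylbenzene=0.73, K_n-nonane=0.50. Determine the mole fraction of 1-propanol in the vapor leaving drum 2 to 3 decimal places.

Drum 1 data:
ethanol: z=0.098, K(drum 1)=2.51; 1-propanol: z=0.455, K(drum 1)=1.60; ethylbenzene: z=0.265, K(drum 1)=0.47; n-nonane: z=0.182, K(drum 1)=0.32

Drum 1:
Let ψ₁ = V/F and solve Σ zᵢ(Kᵢ−1)/(1+ψ₁(Kᵢ−1)) = 0.
Feasibility: ΣzᵢKᵢ = 1.157, Σzᵢ/Kᵢ = 1.456 — both > 1, two phases present.
Newton–Raphson from ψ₁ = 0.47:
  ψ₁ = 0.470: g = -0.0694, g' = -0.490 → ψ₁ = 0.328
  ψ₁ = 0.328: g = -0.0023, g' = -0.463 → ψ₁ = 0.323
Converged at ψ₁ = 0.323.
Drum-1 compositions:
  ethanol: x = 0.066, y = 0.165
  1-propanol: x = 0.381, y = 0.610
  ethylbenzene: x = 0.320, y = 0.150
  n-nonane: x = 0.233, y = 0.075
Drum-2 feed = drum-1 liquid: z₂ = (0.0659, 0.3811, 0.3198, 0.2333).
Drum 2:
Newton–Raphson from ψ₂ = 0.58:
  ψ₂ = 0.580: g = 0.1104, g' = -0.471 → ψ₂ = 0.814
  ψ₂ = 0.814: g = 0.0068, g' = -0.427 → ψ₂ = 0.830
Converged at ψ₂ = 0.830.
  ethanol: x = 0.019, y = 0.075
  1-propanol: x = 0.170, y = 0.424
  ethylbenzene: x = 0.412, y = 0.301
  n-nonane: x = 0.399, y = 0.199

y_1-propanol (drum 2) = 0.424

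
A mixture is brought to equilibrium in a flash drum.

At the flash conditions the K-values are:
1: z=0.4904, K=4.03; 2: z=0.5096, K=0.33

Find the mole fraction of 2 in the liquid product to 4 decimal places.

Rachford–Rice: g(V/F) = Σ zᵢ(Kᵢ−1)/(1+V/F(Kᵢ−1)) = 0.
Feasibility: ΣzᵢKᵢ = 2.1445, Σzᵢ/Kᵢ = 1.6659 — both > 1, two phases present.
Binary case is linear: z₁(K₁−1)(1+V/F(K₂−1)) + z₂(K₂−1)(1+V/F(K₁−1)) = 0
⇒ V/F = [z₁(K₁−1)+z₂(K₂−1)] / [−(K₁−1)(K₂−1)] = 1.14448/2.03010 = 0.5638
Compositions from xᵢ = zᵢ/(1+V/F(Kᵢ−1)), yᵢ = Kᵢxᵢ:
  1: x = 0.1811, y = 0.7298
  2: x = 0.8189, y = 0.2702

x_2 = 0.8189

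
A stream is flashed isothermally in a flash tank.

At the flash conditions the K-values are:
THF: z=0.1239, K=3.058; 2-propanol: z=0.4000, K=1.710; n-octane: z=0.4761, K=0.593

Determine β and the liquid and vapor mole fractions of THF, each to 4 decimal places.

Material balance + equilibrium reduce to Σ zᵢ(Kᵢ−1)/(1+β(Kᵢ−1)) = 0.
Check two-phase: ΣzᵢKᵢ = 1.3452 > 1 and Σzᵢ/Kᵢ = 1.0773 > 1, so g(0) = 0.3452 > 0 and g(1) = -0.0773 < 0.
Iterate (Newton) starting at β = 0.5:
  β = 0.5000: g = 0.09198, g' = -0.3616 → β = 0.7544
  β = 0.7544: g = 0.00521, g' = -0.3303 → β = 0.7702
Converged at β = 0.7702.
Compositions from xᵢ = zᵢ/(1+β(Kᵢ−1)), yᵢ = Kᵢxᵢ:
  THF: x = 0.0479, y = 0.1466
  2-propanol: x = 0.2586, y = 0.4422
  n-octane: x = 0.6935, y = 0.4112

β = 0.7702, x_THF = 0.0479, y_THF = 0.1466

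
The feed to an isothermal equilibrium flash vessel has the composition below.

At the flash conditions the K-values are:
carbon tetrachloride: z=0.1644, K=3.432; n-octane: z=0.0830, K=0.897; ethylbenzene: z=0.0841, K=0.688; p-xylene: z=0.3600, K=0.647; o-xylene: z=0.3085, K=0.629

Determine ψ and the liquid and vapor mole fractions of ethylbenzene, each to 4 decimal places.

Newton–Raphson from ψ = 0.5:
  ψ = 0.5000: g = -0.15451, g' = -0.3406 → ψ = 0.0464
  ψ = 0.0464: g = 0.07841, g' = -0.8848 → ψ = 0.1350
  ψ = 0.1350: g = 0.01100, g' = -0.6574 → ψ = 0.1517
  ψ = 0.1517: g = 0.00026, g' = -0.6265 → ψ = 0.1522
Converged at ψ = 0.1522.
Compositions from xᵢ = zᵢ/(1+ψ(Kᵢ−1)), yᵢ = Kᵢxᵢ:
  carbon tetrachloride: x = 0.1200, y = 0.4118
  n-octane: x = 0.0843, y = 0.0756
  ethylbenzene: x = 0.0883, y = 0.0607
  p-xylene: x = 0.3804, y = 0.2461
  o-xylene: x = 0.3270, y = 0.2057

ψ = 0.1522, x_ethylbenzene = 0.0883, y_ethylbenzene = 0.0607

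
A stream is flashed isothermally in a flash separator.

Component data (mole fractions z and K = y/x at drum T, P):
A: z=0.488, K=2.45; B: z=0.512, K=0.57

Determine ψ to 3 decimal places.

Rachford–Rice: g(ψ) = Σ zᵢ(Kᵢ−1)/(1+ψ(Kᵢ−1)) = 0.
g(0) = ΣzᵢKᵢ − 1 = 0.487 and g(1) = 1 − Σzᵢ/Kᵢ = -0.097, so a root lies in (0, 1).
Iterate (Newton) starting at ψ = 0.5:
  ψ = 0.500: g = 0.1297, g' = -0.498 → ψ = 0.760
  ψ = 0.760: g = 0.0095, g' = -0.441 → ψ = 0.782
Converged at ψ = 0.782.

ψ = 0.782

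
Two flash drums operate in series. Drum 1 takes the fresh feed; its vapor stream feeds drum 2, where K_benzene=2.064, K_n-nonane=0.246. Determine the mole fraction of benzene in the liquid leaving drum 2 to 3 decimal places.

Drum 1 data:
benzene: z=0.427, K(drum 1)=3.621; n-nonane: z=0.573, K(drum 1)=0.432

x_benzene (drum 2) = 0.415

Drum 1:
Material balance + equilibrium reduce to Σ zᵢ(Kᵢ−1)/(1+ψ₁(Kᵢ−1)) = 0.
Check two-phase: ΣzᵢKᵢ = 1.794 > 1 and Σzᵢ/Kᵢ = 1.444 > 1, so g(0) = 0.794 > 0 and g(1) = -0.444 < 0.
Binary case is linear: z₁(K₁−1)(1+ψ₁(K₂−1)) + z₂(K₂−1)(1+ψ₁(K₁−1)) = 0
⇒ ψ₁ = [z₁(K₁−1)+z₂(K₂−1)] / [−(K₁−1)(K₂−1)] = 0.7937/1.4887 = 0.533
Drum-1 compositions:
  benzene: x = 0.178, y = 0.645
  n-nonane: x = 0.822, y = 0.355
Drum-2 feed = drum-1 vapor: z₂ = (0.6449, 0.3551).
Drum 2:
Material balance + equilibrium reduce to Σ zᵢ(Kᵢ−1)/(1+ψ₂(Kᵢ−1)) = 0.
Feasibility: ΣzᵢKᵢ = 1.419, Σzᵢ/Kᵢ = 1.756 — both > 1, two phases present.
Newton–Raphson from ψ₂ = 0.5:
  ψ₂ = 0.500: g = 0.0182, g' = -0.831 → ψ₂ = 0.522
Converged at ψ₂ = 0.522.
  benzene: x = 0.415, y = 0.856
  n-nonane: x = 0.585, y = 0.144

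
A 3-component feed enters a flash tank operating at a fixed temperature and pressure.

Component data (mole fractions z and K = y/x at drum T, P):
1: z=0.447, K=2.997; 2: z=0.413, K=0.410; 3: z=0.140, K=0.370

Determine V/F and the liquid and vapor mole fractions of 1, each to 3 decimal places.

Iterate (Newton) starting at V/F = 0.7:
  V/F = 0.700: g = -0.2006, g' = -0.905 → V/F = 0.478
  V/F = 0.478: g = -0.0092, g' = -0.859 → V/F = 0.468
Converged at V/F = 0.468.
Compositions from xᵢ = zᵢ/(1+V/F(Kᵢ−1)), yᵢ = Kᵢxᵢ:
  1: x = 0.231, y = 0.693
  2: x = 0.570, y = 0.234
  3: x = 0.198, y = 0.073

V/F = 0.468, x_1 = 0.231, y_1 = 0.693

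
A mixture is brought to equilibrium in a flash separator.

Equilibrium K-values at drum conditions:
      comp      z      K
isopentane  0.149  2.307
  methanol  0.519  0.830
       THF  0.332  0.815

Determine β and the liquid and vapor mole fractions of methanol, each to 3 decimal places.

β = 0.196, x_methanol = 0.537, y_methanol = 0.446

Material balance + equilibrium reduce to Σ zᵢ(Kᵢ−1)/(1+β(Kᵢ−1)) = 0.
Check two-phase: ΣzᵢKᵢ = 1.045 > 1 and Σzᵢ/Kᵢ = 1.097 > 1, so g(0) = 0.045 > 0 and g(1) = -0.097 < 0.
Newton iteration, β⁰ = 0.5:
  β = 0.500: g = -0.0463, g' = -0.125 → β = 0.129
  β = 0.129: g = 0.0136, g' = -0.214 → β = 0.192
  β = 0.192: g = 0.0008, g' = -0.191 → β = 0.196
Converged at β = 0.196.
Compositions from xᵢ = zᵢ/(1+β(Kᵢ−1)), yᵢ = Kᵢxᵢ:
  isopentane: x = 0.119, y = 0.274
  methanol: x = 0.537, y = 0.446
  THF: x = 0.345, y = 0.281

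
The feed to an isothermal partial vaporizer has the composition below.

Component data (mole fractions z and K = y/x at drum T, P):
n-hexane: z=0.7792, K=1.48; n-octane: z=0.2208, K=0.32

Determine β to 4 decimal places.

Iterate (Newton) starting at β = 0.5:
  β = 0.5000: g = 0.07413, g' = -0.3511 → β = 0.7111
  β = 0.7111: g = -0.01189, g' = -0.4826 → β = 0.6865
  β = 0.6865: g = -0.00027, g' = -0.4607 → β = 0.6859
Converged at β = 0.6859.

β = 0.6859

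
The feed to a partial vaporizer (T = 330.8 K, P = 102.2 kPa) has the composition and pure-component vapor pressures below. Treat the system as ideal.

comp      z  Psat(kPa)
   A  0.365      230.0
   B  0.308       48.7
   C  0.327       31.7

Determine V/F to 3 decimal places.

V/F = 0.091

Raoult's law: Kᵢ = Pᵢˢᵃᵗ/P = Pᵢˢᵃᵗ/102.2.
  K_A = 230.0/102.2 = 2.25049, K_B = 48.7/102.2 = 0.47652, K_C = 31.7/102.2 = 0.31018
Rachford–Rice: g(V/F) = Σ zᵢ(Kᵢ−1)/(1+V/F(Kᵢ−1)) = 0.
Check two-phase: ΣzᵢKᵢ = 1.070 > 1 and Σzᵢ/Kᵢ = 1.863 > 1, so g(0) = 0.070 > 0 and g(1) = -0.863 < 0.
Newton iteration, V/F⁰ = 0.5:
  V/F = 0.500: g = -0.2819, g' = -0.734 → V/F = 0.116
  V/F = 0.116: g = -0.0180, g' = -0.715 → V/F = 0.090
  V/F = 0.090: g = 0.0002, g' = -0.731 → V/F = 0.091
Converged at V/F = 0.091.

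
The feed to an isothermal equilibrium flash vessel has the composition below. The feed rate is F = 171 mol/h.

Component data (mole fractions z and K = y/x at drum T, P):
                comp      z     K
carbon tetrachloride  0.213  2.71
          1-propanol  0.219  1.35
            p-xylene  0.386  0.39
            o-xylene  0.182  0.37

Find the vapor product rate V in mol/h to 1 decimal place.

V = 20.0 mol/h

Let β = V/F and solve Σ zᵢ(Kᵢ−1)/(1+β(Kᵢ−1)) = 0.
Check two-phase: ΣzᵢKᵢ = 1.091 > 1 and Σzᵢ/Kᵢ = 1.722 > 1, so g(0) = 0.091 > 0 and g(1) = -0.722 < 0.
Iterate (Newton) starting at β = 0.5:
  β = 0.500: g = -0.2446, g' = -0.652 → β = 0.125
  β = 0.125: g = -0.0056, g' = -0.701 → β = 0.117
Converged at β = 0.117.
Then V = β·F = 0.1167·171 = 20.0 mol/h and L = F − V = 151.0 mol/h.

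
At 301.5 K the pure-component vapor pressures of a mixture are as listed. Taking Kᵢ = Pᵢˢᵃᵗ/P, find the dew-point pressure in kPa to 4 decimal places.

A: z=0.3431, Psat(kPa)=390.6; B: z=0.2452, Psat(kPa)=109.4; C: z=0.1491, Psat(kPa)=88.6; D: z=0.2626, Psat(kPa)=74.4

At the dew point ψ → 1, so Σzᵢ/Kᵢ = 1 with Kᵢ = Pᵢˢᵃᵗ/P ⇒ 1/P = Σzᵢ/Pᵢˢᵃᵗ.
1/P = 0.3431/390.6 + 0.2452/109.4 + 0.1491/88.6 + 0.2626/74.4 = 0.0083321 ⇒ P = 120.0174 kPa

Pdew = 120.0174 kPa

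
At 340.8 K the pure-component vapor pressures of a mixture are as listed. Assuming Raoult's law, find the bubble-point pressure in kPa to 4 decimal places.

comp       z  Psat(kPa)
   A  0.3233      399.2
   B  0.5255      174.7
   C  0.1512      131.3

Pbub = 240.7188 kPa

At the bubble point ψ → 0, so ΣzᵢKᵢ = 1 with Kᵢ = Pᵢˢᵃᵗ/P ⇒ P = ΣzᵢPᵢˢᵃᵗ.
P = 0.3233·399.2 + 0.5255·174.7 + 0.1512·131.3 = 240.7188 kPa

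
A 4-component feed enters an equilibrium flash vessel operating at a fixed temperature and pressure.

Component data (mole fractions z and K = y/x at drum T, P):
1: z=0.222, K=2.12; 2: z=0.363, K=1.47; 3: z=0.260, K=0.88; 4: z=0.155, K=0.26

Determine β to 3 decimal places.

Iterate (Newton) starting at β = 0.62:
  β = 0.620: g = 0.0332, g' = -0.439 → β = 0.696
  β = 0.696: g = -0.0021, g' = -0.498 → β = 0.691
Converged at β = 0.691.

β = 0.691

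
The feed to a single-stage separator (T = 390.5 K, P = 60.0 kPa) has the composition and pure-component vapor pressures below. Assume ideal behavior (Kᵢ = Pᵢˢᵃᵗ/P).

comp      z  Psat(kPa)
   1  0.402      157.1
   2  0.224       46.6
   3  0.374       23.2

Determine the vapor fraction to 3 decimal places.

Raoult's law: Kᵢ = Pᵢˢᵃᵗ/P = Pᵢˢᵃᵗ/60.0.
  K_1 = 157.1/60.0 = 2.61833, K_2 = 46.6/60.0 = 0.77667, K_3 = 23.2/60.0 = 0.38667
Newton iteration, ψ⁰ = 0.52:
  ψ = 0.520: g = -0.0401, g' = -0.628 → ψ = 0.456
Converged at ψ = 0.456.

ψ = 0.456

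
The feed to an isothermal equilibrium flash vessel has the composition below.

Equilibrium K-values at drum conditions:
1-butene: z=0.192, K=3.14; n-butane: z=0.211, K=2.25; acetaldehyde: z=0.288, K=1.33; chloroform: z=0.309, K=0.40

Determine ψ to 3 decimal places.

Rachford–Rice: g(ψ) = Σ zᵢ(Kᵢ−1)/(1+ψ(Kᵢ−1)) = 0.
g(0) = ΣzᵢKᵢ − 1 = 0.584 and g(1) = 1 − Σzᵢ/Kᵢ = -0.144, so a root lies in (0, 1).
Newton–Raphson from ψ = 0.5:
  ψ = 0.500: g = 0.1775, g' = -0.580 → ψ = 0.806
  ψ = 0.806: g = -0.0018, g' = -0.637 → ψ = 0.803
Converged at ψ = 0.803.

ψ = 0.803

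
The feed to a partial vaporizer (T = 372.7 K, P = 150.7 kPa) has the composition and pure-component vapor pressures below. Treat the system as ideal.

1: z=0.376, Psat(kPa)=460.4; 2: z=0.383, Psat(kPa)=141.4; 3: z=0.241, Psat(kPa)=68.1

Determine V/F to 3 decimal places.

Raoult's law: Kᵢ = Pᵢˢᵃᵗ/P = Pᵢˢᵃᵗ/150.7.
  K_1 = 460.4/150.7 = 3.05508, K_2 = 141.4/150.7 = 0.93829, K_3 = 68.1/150.7 = 0.45189
Newton iteration, V/F⁰ = 0.5:
  V/F = 0.500: g = 0.1748, g' = -0.525 → V/F = 0.833
  V/F = 0.833: g = 0.0171, g' = -0.463 → V/F = 0.870
  V/F = 0.870: g = -0.0001, g' = -0.470 → V/F = 0.869
Converged at V/F = 0.869.

V/F = 0.869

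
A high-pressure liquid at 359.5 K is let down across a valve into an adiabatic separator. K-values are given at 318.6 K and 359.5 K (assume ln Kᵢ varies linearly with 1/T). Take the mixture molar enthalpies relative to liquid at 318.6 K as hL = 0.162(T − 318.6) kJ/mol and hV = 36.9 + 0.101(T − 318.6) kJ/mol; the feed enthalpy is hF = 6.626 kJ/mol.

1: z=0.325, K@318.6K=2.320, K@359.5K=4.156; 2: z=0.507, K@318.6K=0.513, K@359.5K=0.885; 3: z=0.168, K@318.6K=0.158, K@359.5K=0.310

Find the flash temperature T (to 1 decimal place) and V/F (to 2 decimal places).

Adiabatic flash: solve Rachford–Rice at each trial T, then check hF = ψ·hV(T) + (1−ψ)·hL(T).
  T = 318.6 K: K = (2.320, 0.513, 0.158), RR gives ψ = 0.052, H_out = 1.928 kJ/mol
  T = 359.5 K: K = (4.156, 0.885, 0.310), RR gives ψ = 0.751, H_out = 32.461 kJ/mol
  T = 339.1 K: K = (3.162, 0.685, 0.226), RR gives ψ = 0.409, H_out = 17.885 kJ/mol
  T = 328.9 K: K = (2.724, 0.596, 0.190), RR gives ψ = 0.241, H_out = 10.406 kJ/mol
  T = 323.8 K: K = (2.519, 0.554, 0.174), RR gives ψ = 0.152, H_out = 6.393 kJ/mol
  T = 326.4 K: K = (2.622, 0.575, 0.182), RR gives ψ = 0.198, H_out = 8.473 kJ/mol
  T = 325.1 K: K = (2.570, 0.565, 0.178), RR gives ψ = 0.175, H_out = 7.443 kJ/mol
Linear interpolation between T = 323.8 (H_out = 6.393) and T = 325.1 (H_out = 7.443) on hF = 6.626 gives T ≈ 324.1 K, at which ψ = 0.16.

T = 324.1 K, V/F = 0.16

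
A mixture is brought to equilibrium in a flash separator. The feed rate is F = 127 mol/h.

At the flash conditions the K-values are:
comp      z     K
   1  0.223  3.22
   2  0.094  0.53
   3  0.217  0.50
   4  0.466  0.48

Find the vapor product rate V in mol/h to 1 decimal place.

Rachford–Rice: g(ψ) = Σ zᵢ(Kᵢ−1)/(1+ψ(Kᵢ−1)) = 0.
Check two-phase: ΣzᵢKᵢ = 1.100 > 1 and Σzᵢ/Kᵢ = 1.651 > 1, so g(0) = 0.100 > 0 and g(1) = -0.651 < 0.
Iterate (Newton) starting at ψ = 0.65:
  ψ = 0.650: g = -0.3878, g' = -0.634 → ψ = 0.038
  ψ = 0.038: g = 0.0535, g' = -1.143 → ψ = 0.085
  ψ = 0.085: g = 0.0036, g' = -0.997 → ψ = 0.089
Converged at ψ = 0.089.
Then V = ψ·F = 0.0886·127 = 11.3 mol/h and L = F − V = 115.7 mol/h.

V = 11.3 mol/h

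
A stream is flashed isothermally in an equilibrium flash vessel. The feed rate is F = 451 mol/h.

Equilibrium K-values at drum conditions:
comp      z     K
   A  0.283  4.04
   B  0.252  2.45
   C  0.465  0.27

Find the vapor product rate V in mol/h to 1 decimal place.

Material balance + equilibrium reduce to Σ zᵢ(Kᵢ−1)/(1+ψ(Kᵢ−1)) = 0.
Feasibility: ΣzᵢKᵢ = 1.886, Σzᵢ/Kᵢ = 1.895 — both > 1, two phases present.
Newton–Raphson from ψ = 0.56:
  ψ = 0.560: g = -0.0542, g' = -1.228 → ψ = 0.516
  ψ = 0.516: g = -0.0005, g' = -1.208 → ψ = 0.515
Converged at ψ = 0.515.
Then V = ψ·F = 0.5155·451 = 232.5 mol/h and L = F − V = 218.5 mol/h.

V = 232.5 mol/h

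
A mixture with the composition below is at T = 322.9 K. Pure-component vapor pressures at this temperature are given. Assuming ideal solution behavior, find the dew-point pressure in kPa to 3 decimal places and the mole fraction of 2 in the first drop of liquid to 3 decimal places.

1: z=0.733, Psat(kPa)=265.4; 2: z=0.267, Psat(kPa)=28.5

Pdew = 82.438 kPa, x_2 = 0.772

At the dew point ψ → 1, so Σzᵢ/Kᵢ = 1 with Kᵢ = Pᵢˢᵃᵗ/P ⇒ 1/P = Σzᵢ/Pᵢˢᵃᵗ.
1/P = 0.733/265.4 + 0.267/28.5 = 0.012130 ⇒ P = 82.438 kPa
xᵢ = zᵢP/Pᵢˢᵃᵗ ⇒ x_2 = 0.267·82.438/28.5 = 0.772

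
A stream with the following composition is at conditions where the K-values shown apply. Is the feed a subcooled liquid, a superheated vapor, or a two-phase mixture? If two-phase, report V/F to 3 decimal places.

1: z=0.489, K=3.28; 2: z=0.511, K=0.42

ΣzᵢKᵢ = 1.819; Σzᵢ/Kᵢ = 1.366.
Both exceed 1, so a two-phase solution exists.
Binary case is linear: z₁(K₁−1)(1+ψ(K₂−1)) + z₂(K₂−1)(1+ψ(K₁−1)) = 0
⇒ ψ = [z₁(K₁−1)+z₂(K₂−1)] / [−(K₁−1)(K₂−1)] = 0.8185/1.3224 = 0.619

two-phase, V/F = 0.619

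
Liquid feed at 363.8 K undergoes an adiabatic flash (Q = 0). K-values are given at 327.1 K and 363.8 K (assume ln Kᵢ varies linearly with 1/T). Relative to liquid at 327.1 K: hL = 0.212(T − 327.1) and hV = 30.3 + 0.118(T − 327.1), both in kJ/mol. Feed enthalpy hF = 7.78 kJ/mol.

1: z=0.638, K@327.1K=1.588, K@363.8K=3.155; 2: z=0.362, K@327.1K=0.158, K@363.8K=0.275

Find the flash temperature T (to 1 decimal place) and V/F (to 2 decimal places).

T = 330.0 K, V/F = 0.24

Adiabatic flash: solve Rachford–Rice at each trial T, then check hF = ψ·hV(T) + (1−ψ)·hL(T).
  T = 327.1 K: K = (1.588, 0.158), RR gives ψ = 0.142, H_out = 4.305 kJ/mol
  T = 363.8 K: K = (3.155, 0.275), RR gives ψ = 0.712, H_out = 26.898 kJ/mol
  T = 345.5 K: K = (2.282, 0.212), RR gives ψ = 0.527, H_out = 18.954 kJ/mol
  T = 336.3 K: K = (1.913, 0.184), RR gives ψ = 0.385, H_out = 13.282 kJ/mol
  T = 331.7 K: K = (1.745, 0.171), RR gives ψ = 0.283, H_out = 9.438 kJ/mol
  T = 329.4 K: K = (1.665, 0.164), RR gives ψ = 0.219, H_out = 7.082 kJ/mol
  T = 330.5 K: K = (1.703, 0.167), RR gives ψ = 0.251, H_out = 8.254 kJ/mol
  T = 329.9 K: K = (1.682, 0.166), RR gives ψ = 0.234, H_out = 7.625 kJ/mol
Linear interpolation between T = 329.9 (H_out = 7.625) and T = 330.5 (H_out = 8.254) on hF = 7.78 gives T ≈ 330.0 K, at which ψ = 0.24.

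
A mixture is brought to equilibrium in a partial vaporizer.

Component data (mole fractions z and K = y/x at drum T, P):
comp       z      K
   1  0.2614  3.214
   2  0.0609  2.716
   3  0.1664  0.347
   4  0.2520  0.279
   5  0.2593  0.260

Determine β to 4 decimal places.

Iterate (Newton) starting at β = 0.5:
  β = 0.5000: g = -0.41911, g' = -1.1751 → β = 0.1433
  β = 0.1433: g = -0.01397, g' = -1.2809 → β = 0.1324
  β = 0.1324: g = 0.00013, g' = -1.3049 → β = 0.1325
Converged at β = 0.1325.

β = 0.1325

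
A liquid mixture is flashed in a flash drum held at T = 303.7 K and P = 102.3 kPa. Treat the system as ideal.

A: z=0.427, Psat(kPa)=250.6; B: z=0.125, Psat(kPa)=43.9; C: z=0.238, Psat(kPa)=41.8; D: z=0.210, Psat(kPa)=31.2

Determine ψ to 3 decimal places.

ψ = 0.287

Raoult's law: Kᵢ = Pᵢˢᵃᵗ/P = Pᵢˢᵃᵗ/102.3.
  K_A = 250.6/102.3 = 2.44966, K_B = 43.9/102.3 = 0.42913, K_C = 41.8/102.3 = 0.40860, K_D = 31.2/102.3 = 0.30499
Iterate (Newton) starting at ψ = 0.5:
  ψ = 0.500: g = -0.1645, g' = -0.787 → ψ = 0.291
  ψ = 0.291: g = -0.0033, g' = -0.783 → ψ = 0.287
Converged at ψ = 0.287.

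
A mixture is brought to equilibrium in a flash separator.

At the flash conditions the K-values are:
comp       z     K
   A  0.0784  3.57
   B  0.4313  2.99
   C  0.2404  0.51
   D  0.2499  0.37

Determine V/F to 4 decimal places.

Iterate (Newton) starting at V/F = 0.44:
  V/F = 0.4400: g = 0.18418, g' = -0.8832 → V/F = 0.6485
  V/F = 0.6485: g = 0.01140, g' = -0.8059 → V/F = 0.6627
Converged at V/F = 0.6627.

V/F = 0.6627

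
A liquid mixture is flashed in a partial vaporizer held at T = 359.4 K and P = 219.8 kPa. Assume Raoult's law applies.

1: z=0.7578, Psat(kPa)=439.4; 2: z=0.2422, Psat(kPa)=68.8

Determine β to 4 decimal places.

Raoult's law: Kᵢ = Pᵢˢᵃᵗ/P = Pᵢˢᵃᵗ/219.8.
  K_1 = 439.4/219.8 = 1.999090, K_2 = 68.8/219.8 = 0.313012
Let β = V/F and solve Σ zᵢ(Kᵢ−1)/(1+β(Kᵢ−1)) = 0.
Feasibility: ΣzᵢKᵢ = 1.5907, Σzᵢ/Kᵢ = 1.1528 — both > 1, two phases present.
Binary case is linear: z₁(K₁−1)(1+β(K₂−1)) + z₂(K₂−1)(1+β(K₁−1)) = 0
⇒ β = [z₁(K₁−1)+z₂(K₂−1)] / [−(K₁−1)(K₂−1)] = 0.59072/0.68636 = 0.8607

β = 0.8607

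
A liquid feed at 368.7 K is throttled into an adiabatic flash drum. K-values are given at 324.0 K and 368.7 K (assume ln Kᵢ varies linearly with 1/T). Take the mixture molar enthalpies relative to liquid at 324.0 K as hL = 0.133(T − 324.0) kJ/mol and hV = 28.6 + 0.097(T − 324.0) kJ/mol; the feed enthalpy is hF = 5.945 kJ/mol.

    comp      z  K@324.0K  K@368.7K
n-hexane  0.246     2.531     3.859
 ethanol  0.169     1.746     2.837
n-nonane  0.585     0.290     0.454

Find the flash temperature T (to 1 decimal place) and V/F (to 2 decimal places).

Adiabatic flash: solve Rachford–Rice at each trial T, then check hF = ψ·hV(T) + (1−ψ)·hL(T).
  T = 324.0 K: K = (2.531, 1.746, 0.290), RR gives ψ = 0.096, H_out = 2.755 kJ/mol
  T = 368.7 K: K = (3.859, 2.837, 0.454), RR gives ψ = 0.515, H_out = 19.833 kJ/mol
  T = 346.4 K: K = (3.170, 2.262, 0.368), RR gives ψ = 0.324, H_out = 11.989 kJ/mol
  T = 335.2 K: K = (2.843, 1.996, 0.328), RR gives ψ = 0.219, H_out = 7.675 kJ/mol
  T = 329.6 K: K = (2.685, 1.869, 0.309), RR gives ψ = 0.161, H_out = 5.314 kJ/mol
  T = 332.4 K: K = (2.764, 1.932, 0.318), RR gives ψ = 0.191, H_out = 6.516 kJ/mol
  T = 331.0 K: K = (2.724, 1.900, 0.314), RR gives ψ = 0.176, H_out = 5.921 kJ/mol
Linear interpolation between T = 331.0 (H_out = 5.921) and T = 332.4 (H_out = 6.516) on hF = 5.945 gives T ≈ 331.1 K, at which ψ = 0.18.

T = 331.1 K, V/F = 0.18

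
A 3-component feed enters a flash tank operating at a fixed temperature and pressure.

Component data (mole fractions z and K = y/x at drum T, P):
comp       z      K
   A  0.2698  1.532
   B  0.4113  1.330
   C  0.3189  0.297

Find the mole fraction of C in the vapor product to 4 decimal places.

Let ψ = V/F and solve Σ zᵢ(Kᵢ−1)/(1+ψ(Kᵢ−1)) = 0.
Check two-phase: ΣzᵢKᵢ = 1.0551 > 1 and Σzᵢ/Kᵢ = 1.5591 > 1, so g(0) = 0.0551 > 0 and g(1) = -0.5591 < 0.
Iterate (Newton) starting at ψ = 0.52:
  ψ = 0.5200: g = -0.12508, g' = -0.4710 → ψ = 0.2545
  ψ = 0.2545: g = -0.02139, g' = -0.3311 → ψ = 0.1898
  ψ = 0.1898: g = -0.00062, g' = -0.3125 → ψ = 0.1879
Converged at ψ = 0.1879.
Compositions from xᵢ = zᵢ/(1+ψ(Kᵢ−1)), yᵢ = Kᵢxᵢ:
  A: x = 0.2453, y = 0.3758
  B: x = 0.3873, y = 0.5151
  C: x = 0.3674, y = 0.1091

y_C = 0.1091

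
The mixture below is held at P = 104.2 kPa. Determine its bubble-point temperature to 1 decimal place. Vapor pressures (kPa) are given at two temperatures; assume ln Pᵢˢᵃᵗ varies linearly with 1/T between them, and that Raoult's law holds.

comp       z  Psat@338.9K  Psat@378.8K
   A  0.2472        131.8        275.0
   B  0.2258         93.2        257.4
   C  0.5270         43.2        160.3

Bubble-point temperature: ΣzᵢPᵢˢᵃᵗ(T) = P. Interpolate ln Pᵢˢᵃᵗ = aᵢ + bᵢ/T.
  T = 338.9 K: ΣzᵢPᵢˢᵃᵗ = 76.39 kPa
  T = 378.8 K: ΣzᵢPᵢˢᵃᵗ = 210.58 kPa
  T = 358.9 K: ΣzᵢPᵢˢᵃᵗ = 129.66 kPa
  T = 348.9 K: ΣzᵢPᵢˢᵃᵗ = 100.07 kPa
  T = 353.9 K: ΣzᵢPᵢˢᵃᵗ = 114.06 kPa
  T = 351.4 K: ΣzᵢPᵢˢᵃᵗ = 106.87 kPa
Interpolating between 348.9 K and 351.4 K gives T ≈ 350.4 K.

T = 350.4 K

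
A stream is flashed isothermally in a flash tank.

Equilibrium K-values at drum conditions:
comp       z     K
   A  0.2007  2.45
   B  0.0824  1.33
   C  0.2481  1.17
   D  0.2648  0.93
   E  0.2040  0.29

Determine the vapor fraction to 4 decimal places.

Material balance + equilibrium reduce to Σ zᵢ(Kᵢ−1)/(1+ψ(Kᵢ−1)) = 0.
g(0) = ΣzᵢKᵢ − 1 = 0.1970 and g(1) = 1 − Σzᵢ/Kᵢ = -0.3441, so a root lies in (0, 1).
Newton iteration, ψ⁰ = 0.46:
  ψ = 0.4600: g = 0.00306, g' = -0.3929 → ψ = 0.4678
Converged at ψ = 0.4678.

ψ = 0.4678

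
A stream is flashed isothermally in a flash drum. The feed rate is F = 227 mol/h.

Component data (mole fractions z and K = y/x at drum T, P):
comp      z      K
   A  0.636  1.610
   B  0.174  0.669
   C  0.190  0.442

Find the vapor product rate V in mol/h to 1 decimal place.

Let β = V/F and solve Σ zᵢ(Kᵢ−1)/(1+β(Kᵢ−1)) = 0.
Check two-phase: ΣzᵢKᵢ = 1.224 > 1 and Σzᵢ/Kᵢ = 1.085 > 1, so g(0) = 0.224 > 0 and g(1) = -0.085 < 0.
Newton–Raphson from β = 0.5:
  β = 0.500: g = 0.0812, g' = -0.280 → β = 0.790
  β = 0.790: g = -0.0058, g' = -0.332 → β = 0.773
  β = 0.773: g = -0.0000, g' = -0.327 → β = 0.772
Converged at β = 0.772.
Then V = β·F = 0.7724·227 = 175.3 mol/h and L = F − V = 51.7 mol/h.

V = 175.3 mol/h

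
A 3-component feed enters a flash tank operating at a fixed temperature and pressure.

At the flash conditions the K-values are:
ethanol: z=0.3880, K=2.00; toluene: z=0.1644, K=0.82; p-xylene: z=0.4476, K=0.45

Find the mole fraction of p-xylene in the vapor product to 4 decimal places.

Material balance + equilibrium reduce to Σ zᵢ(Kᵢ−1)/(1+ψ(Kᵢ−1)) = 0.
g(0) = ΣzᵢKᵢ − 1 = 0.1122 and g(1) = 1 − Σzᵢ/Kᵢ = -0.3892, so a root lies in (0, 1).
Newton iteration, ψ⁰ = 0.51:
  ψ = 0.5100: g = -0.11778, g' = -0.4382 → ψ = 0.2412
  ψ = 0.2412: g = -0.00217, g' = -0.4377 → ψ = 0.2362
Converged at ψ = 0.2363.
Compositions from xᵢ = zᵢ/(1+ψ(Kᵢ−1)), yᵢ = Kᵢxᵢ:
  ethanol: x = 0.3139, y = 0.6277
  toluene: x = 0.1717, y = 0.1408
  p-xylene: x = 0.5144, y = 0.2315

y_p-xylene = 0.2315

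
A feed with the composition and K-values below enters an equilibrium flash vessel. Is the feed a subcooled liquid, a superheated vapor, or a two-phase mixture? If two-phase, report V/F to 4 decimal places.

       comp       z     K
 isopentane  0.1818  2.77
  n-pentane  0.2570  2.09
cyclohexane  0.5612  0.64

two-phase, V/F = 0.7972

ΣzᵢKᵢ = 1.3999; Σzᵢ/Kᵢ = 1.0655.
Both exceed 1, so a two-phase solution exists.
Rachford–Rice: g(ψ) = Σ zᵢ(Kᵢ−1)/(1+ψ(Kᵢ−1)) = 0.
Newton–Raphson from ψ = 0.58:
  ψ = 0.5800: g = 0.07506, g' = -0.3695 → ψ = 0.7832
  ψ = 0.7832: g = 0.00462, g' = -0.3300 → ψ = 0.7972
Converged at ψ = 0.7972.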